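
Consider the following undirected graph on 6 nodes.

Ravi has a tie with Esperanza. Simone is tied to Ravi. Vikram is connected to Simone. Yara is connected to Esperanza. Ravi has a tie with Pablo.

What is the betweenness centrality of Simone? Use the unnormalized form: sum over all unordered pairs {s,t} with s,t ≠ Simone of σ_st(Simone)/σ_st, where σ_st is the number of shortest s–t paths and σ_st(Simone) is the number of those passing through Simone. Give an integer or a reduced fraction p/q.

Pairs whose geodesics pass through Simone — Esperanza–Vikram: 1; Pablo–Vikram: 1; Yara–Vikram: 1; Ravi–Vikram: 1.
All other pairs contribute 0.
Summing the contributions gives betweenness(Simone) = 4.

4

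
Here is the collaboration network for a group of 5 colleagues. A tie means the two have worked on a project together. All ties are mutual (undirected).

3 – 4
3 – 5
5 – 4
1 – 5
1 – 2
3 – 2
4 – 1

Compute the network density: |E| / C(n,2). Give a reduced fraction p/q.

There are 7 edges and 5 nodes, so the maximum possible is C(5,2) = 10.
Density = 7/10.

7/10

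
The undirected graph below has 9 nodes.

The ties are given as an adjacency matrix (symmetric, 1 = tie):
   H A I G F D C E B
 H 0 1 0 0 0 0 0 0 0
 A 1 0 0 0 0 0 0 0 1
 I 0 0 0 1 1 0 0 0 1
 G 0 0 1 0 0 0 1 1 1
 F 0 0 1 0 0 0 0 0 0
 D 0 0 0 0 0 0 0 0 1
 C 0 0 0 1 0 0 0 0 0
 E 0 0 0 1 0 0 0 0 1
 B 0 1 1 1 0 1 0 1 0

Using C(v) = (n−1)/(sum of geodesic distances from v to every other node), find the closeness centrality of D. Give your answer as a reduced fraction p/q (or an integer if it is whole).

Distances from D: A:2, B:1, C:3, E:2, F:3, G:2, H:3, I:2. Sum = 18.
n = 9, so closeness = 8/18 = 4/9.

4/9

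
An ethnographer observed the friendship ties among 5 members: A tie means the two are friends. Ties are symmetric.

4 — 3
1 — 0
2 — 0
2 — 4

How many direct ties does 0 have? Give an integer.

2

0 is directly tied to 1 and 2. That is 2 neighbors, so the degree of 0 is 2.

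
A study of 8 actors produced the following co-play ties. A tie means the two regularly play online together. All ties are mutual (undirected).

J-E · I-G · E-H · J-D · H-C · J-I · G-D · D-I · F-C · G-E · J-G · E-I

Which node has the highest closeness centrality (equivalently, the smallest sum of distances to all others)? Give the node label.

E

Farness (sum of distances to all others) for each node — C:17, D:17, E:11, F:23, G:13, H:13, I:13, J:13.
The smallest farness is 11, for E, so E has the highest closeness.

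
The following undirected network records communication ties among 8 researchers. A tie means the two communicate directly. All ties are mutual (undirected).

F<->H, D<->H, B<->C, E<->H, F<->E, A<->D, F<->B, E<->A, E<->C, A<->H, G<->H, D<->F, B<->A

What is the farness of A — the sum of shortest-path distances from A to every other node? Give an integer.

10

Distances from A: B:1, C:2, D:1, E:1, F:2, G:2, H:1.
Sum = 1 + 2 + 1 + 1 + 2 + 2 + 1 = 10.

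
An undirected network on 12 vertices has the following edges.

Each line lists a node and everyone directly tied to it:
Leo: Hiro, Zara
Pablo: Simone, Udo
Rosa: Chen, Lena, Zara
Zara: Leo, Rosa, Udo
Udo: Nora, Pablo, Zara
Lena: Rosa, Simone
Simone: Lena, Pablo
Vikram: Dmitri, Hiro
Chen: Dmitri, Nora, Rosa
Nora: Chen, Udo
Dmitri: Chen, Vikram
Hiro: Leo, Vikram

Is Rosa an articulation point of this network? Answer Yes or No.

No

Even without Rosa, every remaining node can still reach every other (the residual graph is connected), so Rosa is not a cut vertex.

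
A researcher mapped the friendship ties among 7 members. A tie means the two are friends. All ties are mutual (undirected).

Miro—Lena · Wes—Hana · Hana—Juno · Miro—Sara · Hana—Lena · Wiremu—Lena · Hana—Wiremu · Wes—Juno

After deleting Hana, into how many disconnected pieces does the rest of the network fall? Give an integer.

Without Hana, the remaining ties split the others into: {Juno, Wes}; {Lena, Miro, Sara, Wiremu}.
That's 2 separate components.

2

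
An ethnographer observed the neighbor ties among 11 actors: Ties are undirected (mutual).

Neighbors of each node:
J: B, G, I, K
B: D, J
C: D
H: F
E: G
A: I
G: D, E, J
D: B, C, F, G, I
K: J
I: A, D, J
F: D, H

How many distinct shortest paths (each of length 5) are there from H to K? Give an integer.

3

The shortest distance is 5. The length-5 paths are: H–F–D–G–J–K; H–F–D–I–J–K; H–F–D–B–J–K.
That gives 3 distinct shortest paths.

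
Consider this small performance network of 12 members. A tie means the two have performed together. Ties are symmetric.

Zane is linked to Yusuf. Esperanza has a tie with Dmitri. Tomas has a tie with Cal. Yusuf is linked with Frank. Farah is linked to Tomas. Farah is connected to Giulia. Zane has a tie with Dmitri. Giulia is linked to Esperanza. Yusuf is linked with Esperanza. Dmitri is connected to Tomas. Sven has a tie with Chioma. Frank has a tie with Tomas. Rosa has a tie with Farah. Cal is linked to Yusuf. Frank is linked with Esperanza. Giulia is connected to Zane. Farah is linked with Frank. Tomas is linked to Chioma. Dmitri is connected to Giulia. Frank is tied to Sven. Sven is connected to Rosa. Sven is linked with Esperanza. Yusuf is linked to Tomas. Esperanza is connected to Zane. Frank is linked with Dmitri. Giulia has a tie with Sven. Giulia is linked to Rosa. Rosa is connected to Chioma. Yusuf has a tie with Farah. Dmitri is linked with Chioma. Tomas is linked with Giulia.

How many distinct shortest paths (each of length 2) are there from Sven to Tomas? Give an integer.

3

The shortest distance is 2. The length-2 paths are: Sven–Frank–Tomas; Sven–Giulia–Tomas; Sven–Chioma–Tomas.
That gives 3 distinct shortest paths.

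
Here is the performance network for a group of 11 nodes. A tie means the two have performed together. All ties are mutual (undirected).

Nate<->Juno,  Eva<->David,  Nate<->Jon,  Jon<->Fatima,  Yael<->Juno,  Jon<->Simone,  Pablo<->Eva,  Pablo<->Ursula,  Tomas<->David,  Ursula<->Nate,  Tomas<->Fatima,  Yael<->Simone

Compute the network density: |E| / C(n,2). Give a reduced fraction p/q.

12/55

There are 12 edges and 11 nodes, so the maximum possible is C(11,2) = 55.
Density = 12/55.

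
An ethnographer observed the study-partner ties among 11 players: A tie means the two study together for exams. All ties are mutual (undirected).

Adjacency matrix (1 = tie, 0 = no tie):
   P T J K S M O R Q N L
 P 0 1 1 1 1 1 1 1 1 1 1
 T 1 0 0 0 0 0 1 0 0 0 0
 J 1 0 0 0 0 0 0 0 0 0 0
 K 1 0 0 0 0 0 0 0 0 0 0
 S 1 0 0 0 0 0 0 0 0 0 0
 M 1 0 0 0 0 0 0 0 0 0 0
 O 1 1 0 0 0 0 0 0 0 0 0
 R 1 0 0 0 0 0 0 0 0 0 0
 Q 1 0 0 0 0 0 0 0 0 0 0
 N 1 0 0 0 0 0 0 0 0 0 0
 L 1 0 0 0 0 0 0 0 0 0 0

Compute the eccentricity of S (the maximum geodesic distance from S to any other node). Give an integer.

Distances from S: J:2, K:2, L:2, M:2, N:2, O:2, P:1, Q:2, R:2, T:2.
The largest is 2 (to T, J, K, M, O, R, Q, N, and L), so the eccentricity of S is 2.

2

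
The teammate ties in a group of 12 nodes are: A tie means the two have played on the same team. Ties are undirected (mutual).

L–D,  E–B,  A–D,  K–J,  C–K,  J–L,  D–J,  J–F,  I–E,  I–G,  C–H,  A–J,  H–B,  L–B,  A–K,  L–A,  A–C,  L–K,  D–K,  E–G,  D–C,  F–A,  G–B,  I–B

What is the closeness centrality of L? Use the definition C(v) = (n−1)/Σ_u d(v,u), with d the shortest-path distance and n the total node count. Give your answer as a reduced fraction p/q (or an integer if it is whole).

Distances from L: A:1, B:1, C:2, D:1, E:2, F:2, G:2, H:2, I:2, J:1, K:1. Sum = 17.
n = 12, so closeness = 11/17.

11/17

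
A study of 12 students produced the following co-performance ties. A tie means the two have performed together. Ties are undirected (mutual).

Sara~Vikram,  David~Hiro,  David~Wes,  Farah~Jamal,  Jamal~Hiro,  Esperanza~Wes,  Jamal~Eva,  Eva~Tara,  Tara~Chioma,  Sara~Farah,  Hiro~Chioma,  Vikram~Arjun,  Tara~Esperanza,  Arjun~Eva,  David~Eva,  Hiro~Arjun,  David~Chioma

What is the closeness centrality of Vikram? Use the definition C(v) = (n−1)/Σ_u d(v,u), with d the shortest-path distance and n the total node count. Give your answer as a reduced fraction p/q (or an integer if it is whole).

Distances from Vikram: Arjun:1, Chioma:3, David:3, Esperanza:4, Eva:2, Farah:2, Hiro:2, Jamal:3, Sara:1, Tara:3, Wes:4. Sum = 28.
n = 12, so closeness = 11/28.

11/28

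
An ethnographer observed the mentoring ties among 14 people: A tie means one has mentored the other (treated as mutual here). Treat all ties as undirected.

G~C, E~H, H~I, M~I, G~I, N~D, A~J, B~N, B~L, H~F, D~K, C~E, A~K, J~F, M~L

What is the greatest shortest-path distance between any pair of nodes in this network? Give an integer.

7

Eccentricity of each node (its greatest distance to any other): A:5, B:5, C:7, D:7, E:6, F:5, G:6, H:5, I:5, J:5, K:6, L:5, M:5, N:6.
The maximum eccentricity is 7, realized for instance by the pair D–C via D – K – A – J – F – H – E – C. So the diameter is 7.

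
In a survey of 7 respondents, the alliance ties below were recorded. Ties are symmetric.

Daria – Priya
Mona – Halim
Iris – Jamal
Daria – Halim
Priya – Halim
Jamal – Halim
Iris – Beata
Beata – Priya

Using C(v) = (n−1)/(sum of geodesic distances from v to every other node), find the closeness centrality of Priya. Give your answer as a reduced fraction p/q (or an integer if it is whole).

Distances from Priya: Beata:1, Daria:1, Halim:1, Iris:2, Jamal:2, Mona:2. Sum = 9.
n = 7, so closeness = 6/9 = 2/3.

2/3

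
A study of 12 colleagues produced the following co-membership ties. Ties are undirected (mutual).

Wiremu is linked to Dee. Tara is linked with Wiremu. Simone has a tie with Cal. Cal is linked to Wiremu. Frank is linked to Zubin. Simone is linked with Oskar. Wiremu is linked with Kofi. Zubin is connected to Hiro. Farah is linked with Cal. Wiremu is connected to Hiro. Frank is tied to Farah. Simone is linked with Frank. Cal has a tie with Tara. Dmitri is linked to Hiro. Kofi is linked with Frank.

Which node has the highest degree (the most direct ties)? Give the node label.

Wiremu

Degrees — Cal:4, Dee:1, Dmitri:1, Farah:2, Frank:4, Hiro:3, Kofi:2, Oskar:1, Simone:3, Tara:2, Wiremu:5, Zubin:2.
The maximum is 5, attained only by Wiremu.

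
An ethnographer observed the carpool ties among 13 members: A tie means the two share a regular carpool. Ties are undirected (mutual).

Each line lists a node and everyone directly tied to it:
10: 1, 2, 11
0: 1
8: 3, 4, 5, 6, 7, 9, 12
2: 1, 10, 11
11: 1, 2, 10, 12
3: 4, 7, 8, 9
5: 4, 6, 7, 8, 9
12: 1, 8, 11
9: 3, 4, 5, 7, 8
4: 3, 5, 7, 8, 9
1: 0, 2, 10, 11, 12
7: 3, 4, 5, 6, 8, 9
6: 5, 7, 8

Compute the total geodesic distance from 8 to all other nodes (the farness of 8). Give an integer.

Distances from 8: 0:3, 1:2, 2:3, 3:1, 4:1, 5:1, 6:1, 7:1, 9:1, 10:3, 11:2, 12:1.
Sum = 3 + 2 + 3 + 1 + 1 + 1 + 1 + 1 + 1 + 3 + 2 + 1 = 20.

20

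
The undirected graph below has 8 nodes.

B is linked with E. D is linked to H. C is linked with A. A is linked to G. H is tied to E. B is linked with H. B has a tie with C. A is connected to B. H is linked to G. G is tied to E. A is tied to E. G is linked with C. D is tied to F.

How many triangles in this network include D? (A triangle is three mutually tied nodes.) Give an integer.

D's neighbors are F and H, but none of them are tied to each other, so no triangle contains D.

0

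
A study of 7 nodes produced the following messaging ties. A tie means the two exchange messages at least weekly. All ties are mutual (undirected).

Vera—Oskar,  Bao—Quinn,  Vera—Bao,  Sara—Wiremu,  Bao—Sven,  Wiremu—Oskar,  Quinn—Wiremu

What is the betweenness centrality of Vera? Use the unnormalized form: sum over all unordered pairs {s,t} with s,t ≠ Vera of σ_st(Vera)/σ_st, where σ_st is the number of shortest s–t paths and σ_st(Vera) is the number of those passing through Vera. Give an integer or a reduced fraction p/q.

Pairs whose geodesics pass through Vera — Bao–Oskar: 1; Sven–Oskar: 1.
All other pairs contribute 0.
Summing the contributions gives betweenness(Vera) = 2.

2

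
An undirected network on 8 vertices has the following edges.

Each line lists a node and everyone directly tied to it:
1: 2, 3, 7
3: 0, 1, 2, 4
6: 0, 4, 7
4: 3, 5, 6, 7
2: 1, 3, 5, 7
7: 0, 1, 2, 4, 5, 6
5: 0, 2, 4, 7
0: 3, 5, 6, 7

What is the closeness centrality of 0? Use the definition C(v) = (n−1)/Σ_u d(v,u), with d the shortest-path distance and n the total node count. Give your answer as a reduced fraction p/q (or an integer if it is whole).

7/10

Distances from 0: 1:2, 2:2, 3:1, 4:2, 5:1, 6:1, 7:1. Sum = 10.
n = 8, so closeness = 7/10.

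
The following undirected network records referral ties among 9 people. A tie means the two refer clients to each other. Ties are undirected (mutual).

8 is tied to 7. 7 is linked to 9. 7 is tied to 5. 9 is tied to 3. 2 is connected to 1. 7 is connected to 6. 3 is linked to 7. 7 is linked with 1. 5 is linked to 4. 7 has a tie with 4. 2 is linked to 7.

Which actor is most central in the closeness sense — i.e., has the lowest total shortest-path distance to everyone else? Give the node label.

7

Farness (sum of distances to all others) for each node — 1:14, 2:14, 3:14, 4:14, 5:14, 6:15, 7:8, 8:15, 9:14.
The smallest farness is 8, for 7, so 7 has the highest closeness.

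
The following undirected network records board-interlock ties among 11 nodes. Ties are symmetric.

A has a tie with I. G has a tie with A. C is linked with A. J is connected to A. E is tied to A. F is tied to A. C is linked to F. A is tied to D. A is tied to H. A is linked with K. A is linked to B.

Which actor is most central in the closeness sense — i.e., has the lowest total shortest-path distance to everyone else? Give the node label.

Farness (sum of distances to all others) for each node — A:10, B:19, C:18, D:19, E:19, F:18, G:19, H:19, I:19, J:19, K:19.
The smallest farness is 10, for A, so A has the highest closeness.

A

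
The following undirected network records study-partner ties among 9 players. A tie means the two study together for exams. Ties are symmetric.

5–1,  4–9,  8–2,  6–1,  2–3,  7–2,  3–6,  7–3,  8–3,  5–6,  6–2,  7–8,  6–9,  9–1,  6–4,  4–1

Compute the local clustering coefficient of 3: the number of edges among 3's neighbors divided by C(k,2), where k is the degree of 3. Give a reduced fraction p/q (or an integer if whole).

3's neighbors: 2, 6, 7, and 8 (k = 4).
Possible neighbor pairs: C(4,2) = 6. Edges among them: 2–6, 2–7, 2–8, 7–8 → e = 4.
Clustering(3) = 4/6 = 2/3.

2/3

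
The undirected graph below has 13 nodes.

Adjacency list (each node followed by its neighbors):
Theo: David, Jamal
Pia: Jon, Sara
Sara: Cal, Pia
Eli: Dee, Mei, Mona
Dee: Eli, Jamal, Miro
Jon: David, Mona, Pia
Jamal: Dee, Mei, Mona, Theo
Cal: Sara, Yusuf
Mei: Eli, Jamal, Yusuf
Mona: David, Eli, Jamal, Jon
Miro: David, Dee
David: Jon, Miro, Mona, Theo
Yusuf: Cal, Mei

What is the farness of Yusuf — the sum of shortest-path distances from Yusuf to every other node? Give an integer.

Distances from Yusuf: Cal:1, David:4, Dee:3, Eli:2, Jamal:2, Jon:4, Mei:1, Miro:4, Mona:3, Pia:3, Sara:2, Theo:3.
Sum = 1 + 4 + 3 + 2 + 2 + 4 + 1 + 4 + 3 + 3 + 2 + 3 = 32.

32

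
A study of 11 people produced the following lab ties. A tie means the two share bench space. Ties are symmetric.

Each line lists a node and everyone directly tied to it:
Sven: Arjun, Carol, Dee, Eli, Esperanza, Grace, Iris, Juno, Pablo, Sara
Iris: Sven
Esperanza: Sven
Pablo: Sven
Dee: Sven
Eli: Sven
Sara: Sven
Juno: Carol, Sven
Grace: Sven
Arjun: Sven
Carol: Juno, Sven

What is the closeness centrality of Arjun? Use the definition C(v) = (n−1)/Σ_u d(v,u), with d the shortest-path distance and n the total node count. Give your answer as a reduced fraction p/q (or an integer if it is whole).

10/19

Distances from Arjun: Carol:2, Dee:2, Eli:2, Esperanza:2, Grace:2, Iris:2, Juno:2, Pablo:2, Sara:2, Sven:1. Sum = 19.
n = 11, so closeness = 10/19.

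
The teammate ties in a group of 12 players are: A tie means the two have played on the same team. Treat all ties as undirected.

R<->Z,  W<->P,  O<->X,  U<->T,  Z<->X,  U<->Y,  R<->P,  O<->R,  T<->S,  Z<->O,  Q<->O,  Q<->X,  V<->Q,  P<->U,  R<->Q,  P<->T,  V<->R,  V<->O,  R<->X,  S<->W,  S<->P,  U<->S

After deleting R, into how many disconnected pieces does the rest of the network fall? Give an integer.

Without R, the remaining ties split the others into: {P, S, T, U, W, Y}; {O, Q, V, X, Z}.
That's 2 separate components.

2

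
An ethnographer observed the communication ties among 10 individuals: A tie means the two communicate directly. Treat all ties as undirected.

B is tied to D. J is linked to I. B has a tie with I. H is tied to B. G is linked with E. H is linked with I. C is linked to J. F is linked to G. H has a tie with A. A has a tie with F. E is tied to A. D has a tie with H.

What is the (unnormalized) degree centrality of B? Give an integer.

B is directly tied to D, H, and I. That is 3 neighbors, so the degree of B is 3.

3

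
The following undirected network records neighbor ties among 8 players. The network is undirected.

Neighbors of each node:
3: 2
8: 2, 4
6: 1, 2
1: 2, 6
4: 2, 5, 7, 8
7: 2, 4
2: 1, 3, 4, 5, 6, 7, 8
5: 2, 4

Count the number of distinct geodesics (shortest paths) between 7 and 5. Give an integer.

The shortest distance is 2. The length-2 paths are: 7–2–5; 7–4–5.
That gives 2 distinct shortest paths.

2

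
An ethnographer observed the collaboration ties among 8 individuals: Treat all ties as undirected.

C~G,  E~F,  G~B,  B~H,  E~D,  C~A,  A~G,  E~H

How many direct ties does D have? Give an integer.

D is directly tied to E. That is 1 neighbor, so the degree of D is 1.

1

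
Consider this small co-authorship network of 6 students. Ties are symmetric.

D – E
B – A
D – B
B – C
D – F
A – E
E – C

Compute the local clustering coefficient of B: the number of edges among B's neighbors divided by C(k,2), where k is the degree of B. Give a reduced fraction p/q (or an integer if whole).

0

B's neighbors: A, C, and D (k = 3).
Possible neighbor pairs: C(3,2) = 3. Edges among them: none → e = 0.
Clustering(B) = 0/3 = 0.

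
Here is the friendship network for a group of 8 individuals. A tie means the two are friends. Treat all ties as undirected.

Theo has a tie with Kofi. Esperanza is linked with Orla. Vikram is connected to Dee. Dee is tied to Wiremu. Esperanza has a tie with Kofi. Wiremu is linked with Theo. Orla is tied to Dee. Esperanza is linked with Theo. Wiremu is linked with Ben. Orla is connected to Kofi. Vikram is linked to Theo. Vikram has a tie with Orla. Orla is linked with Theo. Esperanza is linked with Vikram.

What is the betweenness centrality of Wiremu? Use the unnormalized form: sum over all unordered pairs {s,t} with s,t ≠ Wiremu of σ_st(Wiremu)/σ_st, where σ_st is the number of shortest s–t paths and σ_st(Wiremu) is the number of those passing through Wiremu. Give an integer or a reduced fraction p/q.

19/3

Pairs whose geodesics pass through Wiremu — Ben–Dee: 1; Ben–Theo: 1; Ben–Orla: 2/2; Ben–Vikram: 2/2; Ben–Kofi: 1; Ben–Esperanza: 1; Dee–Theo: 1/3.
All other pairs contribute 0.
Summing the contributions gives betweenness(Wiremu) = 19/3.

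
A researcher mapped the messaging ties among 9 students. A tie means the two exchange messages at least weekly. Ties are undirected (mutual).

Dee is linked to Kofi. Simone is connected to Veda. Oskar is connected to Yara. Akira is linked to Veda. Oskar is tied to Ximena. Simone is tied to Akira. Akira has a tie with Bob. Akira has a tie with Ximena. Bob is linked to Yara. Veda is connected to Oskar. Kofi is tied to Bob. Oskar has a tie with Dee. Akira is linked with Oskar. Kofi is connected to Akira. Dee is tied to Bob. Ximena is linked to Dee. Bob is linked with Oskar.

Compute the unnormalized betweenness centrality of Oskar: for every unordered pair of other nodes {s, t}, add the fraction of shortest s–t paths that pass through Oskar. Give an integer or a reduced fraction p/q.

Pairs whose geodesics pass through Oskar — Bob–Ximena: 1/3; Bob–Veda: 1/2; Ximena–Yara: 1; Ximena–Veda: 1/2; Dee–Yara: 1/2; Dee–Simone: 2/5; Dee–Akira: 1/4; Dee–Veda: 1; Yara–Simone: 2/3; Yara–Akira: 1/2; Yara–Veda: 1.
All other pairs contribute 0.
Summing the contributions gives betweenness(Oskar) = 133/20.

133/20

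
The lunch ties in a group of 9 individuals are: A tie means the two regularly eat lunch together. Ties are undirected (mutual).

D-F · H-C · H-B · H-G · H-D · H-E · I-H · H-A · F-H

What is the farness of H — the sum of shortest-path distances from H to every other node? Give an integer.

Distances from H: A:1, B:1, C:1, D:1, E:1, F:1, G:1, I:1.
Sum = 1 + 1 + 1 + 1 + 1 + 1 + 1 + 1 = 8.

8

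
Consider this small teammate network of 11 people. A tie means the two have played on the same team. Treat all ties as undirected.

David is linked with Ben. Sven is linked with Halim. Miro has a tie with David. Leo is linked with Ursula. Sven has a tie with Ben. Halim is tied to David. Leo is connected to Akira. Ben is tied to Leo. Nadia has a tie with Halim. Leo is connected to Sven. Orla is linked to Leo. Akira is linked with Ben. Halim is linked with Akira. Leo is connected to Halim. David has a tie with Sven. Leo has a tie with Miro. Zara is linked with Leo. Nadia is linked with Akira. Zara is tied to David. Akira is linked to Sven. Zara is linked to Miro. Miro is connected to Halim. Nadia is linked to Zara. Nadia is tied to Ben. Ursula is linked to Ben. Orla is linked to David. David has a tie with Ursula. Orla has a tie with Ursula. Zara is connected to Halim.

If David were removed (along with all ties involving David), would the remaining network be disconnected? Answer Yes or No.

Even without David, every remaining node can still reach every other (the residual graph is connected), so David is not a cut vertex.

No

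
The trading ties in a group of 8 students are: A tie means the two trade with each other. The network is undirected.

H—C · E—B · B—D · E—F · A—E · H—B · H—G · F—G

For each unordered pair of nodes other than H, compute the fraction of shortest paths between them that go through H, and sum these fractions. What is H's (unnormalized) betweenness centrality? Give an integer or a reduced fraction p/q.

Pairs whose geodesics pass through H — A–C: 1; D–C: 1; D–G: 1; C–G: 1; C–B: 1; C–E: 1; C–F: 1; G–B: 1.
All other pairs contribute 0.
Summing the contributions gives betweenness(H) = 8.

8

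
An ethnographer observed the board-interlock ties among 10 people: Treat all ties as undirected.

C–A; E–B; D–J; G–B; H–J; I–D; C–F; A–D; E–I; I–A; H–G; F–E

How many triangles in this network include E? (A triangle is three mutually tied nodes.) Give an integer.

0

E's neighbors are B, F, and I, but none of them are tied to each other, so no triangle contains E.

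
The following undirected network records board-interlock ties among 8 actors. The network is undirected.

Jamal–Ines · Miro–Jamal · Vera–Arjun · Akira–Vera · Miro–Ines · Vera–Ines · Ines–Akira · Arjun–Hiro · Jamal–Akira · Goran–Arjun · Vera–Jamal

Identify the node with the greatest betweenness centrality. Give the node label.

Unnormalized betweenness of each node: Akira:0, Arjun:11, Goran:0, Hiro:0, Ines:5/2, Jamal:5/2, Miro:0, Vera:12.
Vera has the largest value, 12, making it the main broker — the node through which the most shortest paths run.

Vera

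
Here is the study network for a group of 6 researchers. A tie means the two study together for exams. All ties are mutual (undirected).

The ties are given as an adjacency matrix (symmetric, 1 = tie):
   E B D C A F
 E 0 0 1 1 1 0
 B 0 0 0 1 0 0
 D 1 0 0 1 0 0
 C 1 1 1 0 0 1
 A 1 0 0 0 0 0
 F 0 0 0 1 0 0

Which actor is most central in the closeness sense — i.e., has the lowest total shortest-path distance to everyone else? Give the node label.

C

Farness (sum of distances to all others) for each node — A:11, B:10, C:6, D:8, E:7, F:10.
The smallest farness is 6, for C, so C has the highest closeness.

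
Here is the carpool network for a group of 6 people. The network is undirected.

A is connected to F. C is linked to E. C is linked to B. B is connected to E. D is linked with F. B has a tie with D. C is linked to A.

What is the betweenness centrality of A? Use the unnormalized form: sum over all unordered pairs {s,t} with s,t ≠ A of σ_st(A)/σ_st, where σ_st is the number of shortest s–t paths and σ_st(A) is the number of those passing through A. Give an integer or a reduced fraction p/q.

Pairs whose geodesics pass through A — E–F: 1/2; F–C: 1.
All other pairs contribute 0.
Summing the contributions gives betweenness(A) = 3/2.

3/2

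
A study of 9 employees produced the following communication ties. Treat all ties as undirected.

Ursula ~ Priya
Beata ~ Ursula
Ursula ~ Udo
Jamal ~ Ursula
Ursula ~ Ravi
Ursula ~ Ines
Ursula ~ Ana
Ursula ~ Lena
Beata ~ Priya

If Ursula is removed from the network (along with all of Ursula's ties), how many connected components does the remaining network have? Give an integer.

Without Ursula, the remaining ties split the others into: {Lena}; {Ana}; {Udo}; {Ravi}; {Beata, Priya}; {Ines}; {Jamal}.
That's 7 separate components.

7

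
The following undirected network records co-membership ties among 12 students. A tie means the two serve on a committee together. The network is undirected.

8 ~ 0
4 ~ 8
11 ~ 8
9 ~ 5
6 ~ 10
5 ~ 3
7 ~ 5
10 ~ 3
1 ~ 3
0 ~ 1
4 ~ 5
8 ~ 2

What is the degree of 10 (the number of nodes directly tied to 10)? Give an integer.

2

10 is directly tied to 3 and 6. That is 2 neighbors, so the degree of 10 is 2.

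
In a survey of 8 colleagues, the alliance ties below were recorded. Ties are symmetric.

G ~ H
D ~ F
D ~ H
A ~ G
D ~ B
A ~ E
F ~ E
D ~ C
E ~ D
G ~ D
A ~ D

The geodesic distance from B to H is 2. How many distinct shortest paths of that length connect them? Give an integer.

The shortest distance is 2, and the only length-2 path is B–D–H. So there is exactly 1 shortest path.

1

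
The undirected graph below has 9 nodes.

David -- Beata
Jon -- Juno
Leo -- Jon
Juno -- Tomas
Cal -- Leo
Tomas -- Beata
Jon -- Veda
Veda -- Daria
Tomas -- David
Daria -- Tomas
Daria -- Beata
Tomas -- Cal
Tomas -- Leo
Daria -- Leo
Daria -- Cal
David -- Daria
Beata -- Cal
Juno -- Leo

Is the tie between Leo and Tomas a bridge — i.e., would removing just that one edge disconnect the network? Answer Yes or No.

Even without that edge, Leo still reaches Tomas via Leo – Daria – Tomas, so the network stays connected. Not a bridge.

No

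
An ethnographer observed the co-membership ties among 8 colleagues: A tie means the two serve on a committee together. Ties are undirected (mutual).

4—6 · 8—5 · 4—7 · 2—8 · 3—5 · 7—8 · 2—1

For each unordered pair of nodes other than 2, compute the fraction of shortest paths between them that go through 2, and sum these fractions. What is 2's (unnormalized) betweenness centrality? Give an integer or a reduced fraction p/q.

6

Pairs whose geodesics pass through 2 — 5–1: 1; 6–1: 1; 8–1: 1; 3–1: 1; 1–7: 1; 1–4: 1.
All other pairs contribute 0.
Summing the contributions gives betweenness(2) = 6.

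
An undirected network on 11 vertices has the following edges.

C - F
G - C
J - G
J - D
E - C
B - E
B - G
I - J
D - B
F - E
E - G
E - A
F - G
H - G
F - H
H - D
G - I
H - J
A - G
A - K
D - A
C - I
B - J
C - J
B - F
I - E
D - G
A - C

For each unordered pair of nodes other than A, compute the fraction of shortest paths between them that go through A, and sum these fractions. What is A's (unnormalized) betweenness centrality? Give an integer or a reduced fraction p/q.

29/3

Pairs whose geodesics pass through A — J–K: 3/3; K–B: 3/3; K–C: 1; K–F: 3/3; K–E: 1; K–I: 3/3; K–H: 2/2; K–D: 1; K–G: 1; C–D: 1/3; E–D: 1/3.
All other pairs contribute 0.
Summing the contributions gives betweenness(A) = 29/3.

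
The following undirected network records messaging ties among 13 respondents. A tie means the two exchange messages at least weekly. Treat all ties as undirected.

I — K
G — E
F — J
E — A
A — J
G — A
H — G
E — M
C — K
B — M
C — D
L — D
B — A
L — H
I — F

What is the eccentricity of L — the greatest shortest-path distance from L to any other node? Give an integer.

Distances from L: A:3, B:4, C:2, D:1, E:3, F:5, G:2, H:1, I:4, J:4, K:3, M:4.
The largest is 5 (to F), so the eccentricity of L is 5.

5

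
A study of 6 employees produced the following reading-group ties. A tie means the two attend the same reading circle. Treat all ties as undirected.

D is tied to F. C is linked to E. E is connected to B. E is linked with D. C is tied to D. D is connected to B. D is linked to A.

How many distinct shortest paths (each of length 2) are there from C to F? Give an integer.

1

The shortest distance is 2, and the only length-2 path is C–D–F. So there is exactly 1 shortest path.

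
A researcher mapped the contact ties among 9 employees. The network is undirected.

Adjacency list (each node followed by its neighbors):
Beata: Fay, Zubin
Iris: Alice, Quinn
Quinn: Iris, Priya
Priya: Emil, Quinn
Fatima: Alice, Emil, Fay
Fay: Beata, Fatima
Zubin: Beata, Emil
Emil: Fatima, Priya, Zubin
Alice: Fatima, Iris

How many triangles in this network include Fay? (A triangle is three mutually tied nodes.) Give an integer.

0

Fay's neighbors are Beata and Fatima, but none of them are tied to each other, so no triangle contains Fay.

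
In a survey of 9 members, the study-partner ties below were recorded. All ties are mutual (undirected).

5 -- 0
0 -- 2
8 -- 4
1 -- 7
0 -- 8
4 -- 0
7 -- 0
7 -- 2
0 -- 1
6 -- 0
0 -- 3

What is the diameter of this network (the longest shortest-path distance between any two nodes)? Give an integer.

Eccentricity of each node (its greatest distance to any other): 0:1, 1:2, 2:2, 3:2, 4:2, 5:2, 6:2, 7:2, 8:2.
The maximum eccentricity is 2, realized for instance by the pair 6–4 via 6 – 0 – 4. So the diameter is 2.

2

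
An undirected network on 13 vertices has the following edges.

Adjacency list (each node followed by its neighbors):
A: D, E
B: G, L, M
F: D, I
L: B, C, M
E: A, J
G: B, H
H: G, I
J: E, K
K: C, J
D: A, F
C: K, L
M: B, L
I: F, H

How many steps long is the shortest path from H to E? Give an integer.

5

One shortest route is H – I – F – D – A – E, which uses 5 edges, and at distance 4 from H we only reach {A, C}, which does not include E. So d(H,E) = 5.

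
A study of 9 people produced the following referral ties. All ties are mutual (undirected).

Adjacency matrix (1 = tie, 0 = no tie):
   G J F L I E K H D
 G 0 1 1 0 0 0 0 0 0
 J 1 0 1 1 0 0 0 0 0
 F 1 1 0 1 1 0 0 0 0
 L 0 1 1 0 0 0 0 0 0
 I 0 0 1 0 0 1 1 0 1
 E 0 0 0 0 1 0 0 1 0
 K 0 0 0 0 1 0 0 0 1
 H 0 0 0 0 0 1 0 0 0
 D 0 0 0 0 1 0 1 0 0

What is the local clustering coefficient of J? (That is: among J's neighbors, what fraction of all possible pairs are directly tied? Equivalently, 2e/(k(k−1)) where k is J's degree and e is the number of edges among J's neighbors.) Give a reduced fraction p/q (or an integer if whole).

2/3

J's neighbors: F, G, and L (k = 3).
Possible neighbor pairs: C(3,2) = 3. Edges among them: F–G, F–L → e = 2.
Clustering(J) = 2/3.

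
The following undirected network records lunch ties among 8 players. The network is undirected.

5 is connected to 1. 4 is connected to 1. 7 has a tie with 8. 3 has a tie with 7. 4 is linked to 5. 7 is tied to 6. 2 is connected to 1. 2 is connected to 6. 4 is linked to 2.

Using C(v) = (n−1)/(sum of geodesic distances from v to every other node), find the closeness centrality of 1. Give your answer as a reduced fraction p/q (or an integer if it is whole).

Distances from 1: 2:1, 3:4, 4:1, 5:1, 6:2, 7:3, 8:4. Sum = 16.
n = 8, so closeness = 7/16.

7/16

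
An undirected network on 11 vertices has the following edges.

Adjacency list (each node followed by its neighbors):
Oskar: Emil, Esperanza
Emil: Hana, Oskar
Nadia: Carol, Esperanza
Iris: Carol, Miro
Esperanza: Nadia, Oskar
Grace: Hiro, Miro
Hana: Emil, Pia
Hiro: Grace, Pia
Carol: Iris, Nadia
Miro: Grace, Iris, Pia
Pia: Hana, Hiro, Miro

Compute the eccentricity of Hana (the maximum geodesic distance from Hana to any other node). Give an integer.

4

Distances from Hana: Carol:4, Emil:1, Esperanza:3, Grace:3, Hiro:2, Iris:3, Miro:2, Nadia:4, Oskar:2, Pia:1.
The largest is 4 (to Nadia and Carol), so the eccentricity of Hana is 4.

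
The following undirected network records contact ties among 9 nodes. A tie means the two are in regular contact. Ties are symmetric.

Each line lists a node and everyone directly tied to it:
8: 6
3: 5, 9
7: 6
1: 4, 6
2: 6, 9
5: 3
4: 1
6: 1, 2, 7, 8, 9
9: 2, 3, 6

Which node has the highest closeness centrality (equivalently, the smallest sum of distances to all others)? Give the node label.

6

Farness (sum of distances to all others) for each node — 1:17, 2:16, 3:19, 4:24, 5:26, 6:12, 7:19, 8:19, 9:14.
The smallest farness is 12, for 6, so 6 has the highest closeness.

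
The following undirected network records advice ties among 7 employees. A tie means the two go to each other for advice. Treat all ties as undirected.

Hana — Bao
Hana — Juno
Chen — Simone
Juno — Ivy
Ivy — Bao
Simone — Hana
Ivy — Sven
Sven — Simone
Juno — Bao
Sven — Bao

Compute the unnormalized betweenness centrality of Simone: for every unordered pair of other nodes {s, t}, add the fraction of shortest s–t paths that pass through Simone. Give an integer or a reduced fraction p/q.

Pairs whose geodesics pass through Simone — Sven–Hana: 1/2; Sven–Chen: 1; Juno–Chen: 1; Ivy–Chen: 1; Bao–Chen: 2/2; Hana–Chen: 1.
All other pairs contribute 0.
Summing the contributions gives betweenness(Simone) = 11/2.

11/2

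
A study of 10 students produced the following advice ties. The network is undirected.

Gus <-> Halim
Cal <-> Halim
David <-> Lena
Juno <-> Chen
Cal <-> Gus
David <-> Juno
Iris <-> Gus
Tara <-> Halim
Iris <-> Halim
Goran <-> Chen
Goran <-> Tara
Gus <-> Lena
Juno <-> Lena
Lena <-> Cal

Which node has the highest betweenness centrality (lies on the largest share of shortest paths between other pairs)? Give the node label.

Lena

Unnormalized betweenness of each node: Cal:7/3, Chen:13/3, David:0, Goran:23/6, Gus:19/3, Halim:26/3, Iris:0, Juno:41/6, Lena:67/6, Tara:11/2.
Lena has the largest value, 67/6, making it the main broker — the node through which the most shortest paths run.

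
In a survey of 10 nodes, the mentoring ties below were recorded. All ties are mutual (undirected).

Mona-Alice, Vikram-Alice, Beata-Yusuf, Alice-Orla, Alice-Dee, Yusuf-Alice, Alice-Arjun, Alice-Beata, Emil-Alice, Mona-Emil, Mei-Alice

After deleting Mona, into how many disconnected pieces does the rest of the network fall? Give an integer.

1

Mona's neighbors (Alice and Emil) remain reachable from one another through other ties, so the rest of the network stays in one piece.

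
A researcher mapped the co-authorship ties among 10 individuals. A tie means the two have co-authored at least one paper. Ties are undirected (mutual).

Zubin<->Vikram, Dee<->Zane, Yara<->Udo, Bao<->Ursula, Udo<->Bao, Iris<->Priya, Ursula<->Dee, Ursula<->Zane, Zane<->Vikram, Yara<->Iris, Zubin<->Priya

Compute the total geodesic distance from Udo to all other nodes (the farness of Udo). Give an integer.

Distances from Udo: Bao:1, Dee:3, Iris:2, Priya:3, Ursula:2, Vikram:4, Yara:1, Zane:3, Zubin:4.
Sum = 1 + 3 + 2 + 3 + 2 + 4 + 1 + 3 + 4 = 23.

23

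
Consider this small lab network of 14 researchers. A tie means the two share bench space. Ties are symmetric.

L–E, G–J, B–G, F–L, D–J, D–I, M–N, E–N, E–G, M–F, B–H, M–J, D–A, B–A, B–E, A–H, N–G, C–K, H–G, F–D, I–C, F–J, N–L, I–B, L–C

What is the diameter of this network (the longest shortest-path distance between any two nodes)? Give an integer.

4

Eccentricity of each node (its greatest distance to any other): A:4, B:3, C:3, D:3, E:3, F:3, G:4, H:4, I:3, J:4, K:4, L:3, M:4, N:3.
The maximum eccentricity is 4, realized for instance by the pair M–K via M – F – L – C – K. So the diameter is 4.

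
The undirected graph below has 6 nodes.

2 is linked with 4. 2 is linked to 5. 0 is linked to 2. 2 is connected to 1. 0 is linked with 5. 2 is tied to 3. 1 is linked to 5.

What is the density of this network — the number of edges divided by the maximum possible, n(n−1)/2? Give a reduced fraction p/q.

7/15

There are 7 edges and 6 nodes, so the maximum possible is C(6,2) = 15.
Density = 7/15.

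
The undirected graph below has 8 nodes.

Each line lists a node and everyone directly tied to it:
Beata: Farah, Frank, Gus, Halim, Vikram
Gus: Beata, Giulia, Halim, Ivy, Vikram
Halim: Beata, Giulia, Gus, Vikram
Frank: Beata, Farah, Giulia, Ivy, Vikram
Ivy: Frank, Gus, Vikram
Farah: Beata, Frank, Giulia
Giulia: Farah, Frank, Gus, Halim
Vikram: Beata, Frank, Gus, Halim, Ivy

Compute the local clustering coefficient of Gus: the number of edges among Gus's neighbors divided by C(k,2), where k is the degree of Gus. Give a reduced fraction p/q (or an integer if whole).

1/2

Gus's neighbors: Beata, Giulia, Halim, Ivy, and Vikram (k = 5).
Possible neighbor pairs: C(5,2) = 10. Edges among them: Beata–Halim, Beata–Vikram, Giulia–Halim, Halim–Vikram, Ivy–Vikram → e = 5.
Clustering(Gus) = 5/10 = 1/2.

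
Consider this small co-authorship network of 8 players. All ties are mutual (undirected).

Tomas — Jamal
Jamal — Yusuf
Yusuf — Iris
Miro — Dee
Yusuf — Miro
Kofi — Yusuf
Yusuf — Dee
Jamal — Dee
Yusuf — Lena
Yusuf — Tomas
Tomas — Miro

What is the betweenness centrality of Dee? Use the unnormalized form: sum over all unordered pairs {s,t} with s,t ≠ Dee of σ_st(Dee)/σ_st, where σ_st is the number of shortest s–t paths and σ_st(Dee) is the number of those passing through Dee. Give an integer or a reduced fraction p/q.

1/3

Pairs whose geodesics pass through Dee — Jamal–Miro: 1/3.
All other pairs contribute 0.
Summing the contributions gives betweenness(Dee) = 1/3.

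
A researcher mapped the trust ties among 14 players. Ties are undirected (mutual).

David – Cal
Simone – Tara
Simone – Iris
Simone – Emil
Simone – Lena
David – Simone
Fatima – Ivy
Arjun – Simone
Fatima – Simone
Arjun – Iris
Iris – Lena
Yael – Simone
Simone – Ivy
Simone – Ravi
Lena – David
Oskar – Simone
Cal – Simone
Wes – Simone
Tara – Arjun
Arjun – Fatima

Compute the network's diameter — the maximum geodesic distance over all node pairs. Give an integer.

2

Eccentricity of each node (its greatest distance to any other): Arjun:2, Cal:2, David:2, Emil:2, Fatima:2, Iris:2, Ivy:2, Lena:2, Oskar:2, Ravi:2, Simone:1, Tara:2, Wes:2, Yael:2.
The maximum eccentricity is 2, realized for instance by the pair Tara–David via Tara – Simone – David. So the diameter is 2.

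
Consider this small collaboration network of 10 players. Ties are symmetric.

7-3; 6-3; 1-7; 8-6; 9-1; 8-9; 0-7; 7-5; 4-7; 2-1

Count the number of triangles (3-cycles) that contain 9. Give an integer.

0

9's neighbors are 1 and 8, but none of them are tied to each other, so no triangle contains 9.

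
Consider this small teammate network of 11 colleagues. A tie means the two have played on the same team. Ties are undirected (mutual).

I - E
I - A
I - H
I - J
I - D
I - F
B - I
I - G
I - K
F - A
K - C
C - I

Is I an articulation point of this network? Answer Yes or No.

Yes

Removing I leaves {E} with no path to {C and K}, so the network splits into 8 components. I is a cut vertex.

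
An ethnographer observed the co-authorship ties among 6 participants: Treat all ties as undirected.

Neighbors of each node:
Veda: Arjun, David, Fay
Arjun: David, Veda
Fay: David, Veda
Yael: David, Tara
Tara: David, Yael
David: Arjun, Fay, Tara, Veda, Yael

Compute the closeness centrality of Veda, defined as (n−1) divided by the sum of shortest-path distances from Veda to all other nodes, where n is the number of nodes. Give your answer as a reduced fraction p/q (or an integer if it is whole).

Distances from Veda: Arjun:1, David:1, Fay:1, Tara:2, Yael:2. Sum = 7.
n = 6, so closeness = 5/7.

5/7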